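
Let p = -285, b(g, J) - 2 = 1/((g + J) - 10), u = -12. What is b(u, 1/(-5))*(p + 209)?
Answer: -16492/111 ≈ -148.58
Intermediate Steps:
b(g, J) = 2 + 1/(-10 + J + g) (b(g, J) = 2 + 1/((g + J) - 10) = 2 + 1/((J + g) - 10) = 2 + 1/(-10 + J + g))
b(u, 1/(-5))*(p + 209) = ((-19 + 2/(-5) + 2*(-12))/(-10 + 1/(-5) - 12))*(-285 + 209) = ((-19 + 2*(-1/5) - 24)/(-10 - 1/5 - 12))*(-76) = ((-19 - 2/5 - 24)/(-111/5))*(-76) = -5/111*(-217/5)*(-76) = (217/111)*(-76) = -16492/111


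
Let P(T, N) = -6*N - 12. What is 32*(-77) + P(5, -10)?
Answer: -2416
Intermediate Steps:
P(T, N) = -12 - 6*N
32*(-77) + P(5, -10) = 32*(-77) + (-12 - 6*(-10)) = -2464 + (-12 + 60) = -2464 + 48 = -2416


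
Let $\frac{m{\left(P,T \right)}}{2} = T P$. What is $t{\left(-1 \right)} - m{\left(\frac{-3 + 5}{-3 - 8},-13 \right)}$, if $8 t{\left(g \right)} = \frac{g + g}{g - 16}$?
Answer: $- \frac{3525}{748} \approx -4.7126$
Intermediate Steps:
$t{\left(g \right)} = \frac{g}{4 \left(-16 + g\right)}$ ($t{\left(g \right)} = \frac{\left(g + g\right) \frac{1}{g - 16}}{8} = \frac{2 g \frac{1}{-16 + g}}{8} = \frac{g}{4 \left(-16 + g\right)}$)
$m{\left(P,T \right)} = 2 P T$ ($m{\left(P,T \right)} = 2 T P = 2 P T$)
$t{\left(-1 \right)} - m{\left(\frac{-3 + 5}{-3 - 8},-13 \right)} = \frac{1}{4} \left(-1\right) \frac{1}{-16 - 1} - 2 \frac{-3 + 5}{-3 - 8} \left(-13\right) = \frac{1}{4} \left(-1\right) \frac{1}{-17} - 2 \frac{2}{-11} \left(-13\right) = \frac{1}{4} \left(-1\right) \left(- \frac{1}{17}\right) - 2 \cdot 2 \left(- \frac{1}{11}\right) \left(-13\right) = \frac{1}{68} - 2 \left(- \frac{2}{11}\right) \left(-13\right) = \frac{1}{68} - \frac{52}{11} = - \frac{3525}{748}$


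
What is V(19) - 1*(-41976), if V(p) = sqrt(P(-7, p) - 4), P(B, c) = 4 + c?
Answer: 41976 + sqrt(19) ≈ 41980.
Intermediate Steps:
V(p) = sqrt(p) (V(p) = sqrt((4 + p) - 4) = sqrt(p))
V(19) - 1*(-41976) = sqrt(19) - 1*(-41976) = sqrt(19) + 41976 = 41976 + sqrt(19)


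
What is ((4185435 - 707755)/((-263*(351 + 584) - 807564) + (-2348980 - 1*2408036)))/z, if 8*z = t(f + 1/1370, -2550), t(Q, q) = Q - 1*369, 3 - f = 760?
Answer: 7623074560/1792672912043 ≈ 0.0042524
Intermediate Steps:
f = -757 (f = 3 - 1*760 = 3 - 760 = -757)
t(Q, q) = -369 + Q (t(Q, q) = Q - 369 = -369 + Q)
z = -1542619/10960 (z = (-369 + (-757 + 1/1370))/8 = (-369 - 1037089/1370)/8 = (⅛)*(-1542619/1370) = -1542619/10960 ≈ -140.75)
((4185435 - 707755)/((-263*(351 + 584) - 807564) + (-2348980 - 1*2408036)))/z = ((4185435 - 707755)/((-263*(351 + 584) - 807564) + (-2348980 - 1*2408036)))/(-1542619/10960) = (3477680/((-263*935 - 807564) + (-2348980 - 2408036)))*(-10960/1542619) = (3477680/((-245905 - 807564) - 4757016))*(-10960/1542619) = (3477680/(-1053469 - 4757016))*(-10960/1542619) = (3477680/(-5810485))*(-10960/1542619) = (3477680*(-1/5810485))*(-10960/1542619) = -695536/1162097*(-10960/1542619) = 7623074560/1792672912043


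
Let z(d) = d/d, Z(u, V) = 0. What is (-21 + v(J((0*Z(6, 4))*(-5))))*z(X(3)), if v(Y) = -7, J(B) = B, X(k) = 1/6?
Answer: -28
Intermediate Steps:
X(k) = ⅙
z(d) = 1
(-21 + v(J((0*Z(6, 4))*(-5))))*z(X(3)) = (-21 - 7)*1 = -28*1 = -28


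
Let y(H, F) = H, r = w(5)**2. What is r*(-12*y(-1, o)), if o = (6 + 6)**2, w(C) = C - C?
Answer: 0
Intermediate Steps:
w(C) = 0
o = 144 (o = 12**2 = 144)
r = 0 (r = 0**2 = 0)
r*(-12*y(-1, o)) = 0*(-12*(-1)) = 0*12 = 0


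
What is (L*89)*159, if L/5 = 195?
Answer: 13797225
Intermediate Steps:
L = 975 (L = 5*195 = 975)
(L*89)*159 = (975*89)*159 = 86775*159 = 13797225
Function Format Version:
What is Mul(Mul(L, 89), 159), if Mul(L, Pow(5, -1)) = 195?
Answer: 13797225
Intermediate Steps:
L = 975 (L = Mul(5, 195) = 975)
Mul(Mul(L, 89), 159) = Mul(Mul(975, 89), 159) = Mul(86775, 159) = 13797225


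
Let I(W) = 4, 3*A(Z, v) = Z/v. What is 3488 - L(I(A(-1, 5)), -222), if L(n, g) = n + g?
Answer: 3706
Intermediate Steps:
A(Z, v) = Z/(3*v) (A(Z, v) = (Z/v)/3 = Z/(3*v))
L(n, g) = g + n
3488 - L(I(A(-1, 5)), -222) = 3488 - (-222 + 4) = 3488 - 1*(-218) = 3488 + 218 = 3706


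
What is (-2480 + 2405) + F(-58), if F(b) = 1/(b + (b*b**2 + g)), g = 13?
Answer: -14636776/195157 ≈ -75.000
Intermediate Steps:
F(b) = 1/(13 + b + b**3) (F(b) = 1/(b + (b*b**2 + 13)) = 1/(b + (b**3 + 13)) = 1/(b + (13 + b**3)) = 1/(13 + b + b**3))
(-2480 + 2405) + F(-58) = (-2480 + 2405) + 1/(13 - 58 + (-58)**3) = -75 + 1/(13 - 58 - 195112) = -75 + 1/(-195157) = -75 - 1/195157 = -14636776/195157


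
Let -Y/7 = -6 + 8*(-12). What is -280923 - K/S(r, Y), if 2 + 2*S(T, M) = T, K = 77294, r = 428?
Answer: -59913893/213 ≈ -2.8129e+5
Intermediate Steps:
Y = 714 (Y = -7*(-6 + 8*(-12)) = -7*(-6 - 96) = -7*(-102) = 714)
S(T, M) = -1 + T/2
-280923 - K/S(r, Y) = -280923 - 77294/(-1 + (½)*428) = -280923 - 77294/(-1 + 214) = -280923 - 77294/213 = -59913893/213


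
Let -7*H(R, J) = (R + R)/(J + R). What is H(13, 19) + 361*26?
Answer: 1051219/112 ≈ 9385.9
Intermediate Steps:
H(R, J) = -2*R/(7*(J + R)) (H(R, J) = -(R + R)/(7*(J + R)) = -2*R/(7*(J + R)))
H(13, 19) + 361*26 = -2*13/(7*19 + 7*13) + 361*26 = -2*13/(133 + 91) + 9386 = -2*13/224 + 9386 = -2*13*1/224 + 9386 = -13/112 + 9386 = 1051219/112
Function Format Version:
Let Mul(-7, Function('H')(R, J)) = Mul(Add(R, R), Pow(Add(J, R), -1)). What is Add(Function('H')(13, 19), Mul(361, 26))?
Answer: Rational(1051219, 112) ≈ 9385.9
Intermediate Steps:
Function('H')(R, J) = Mul(Rational(-2, 7), R, Pow(Add(J, R), -1)) (Function('H')(R, J) = Mul(Rational(-1, 7), Mul(Add(R, R), Pow(Add(J, R), -1))) = Mul(Rational(-1, 7), Mul(Mul(2, R), Pow(Add(J, R), -1))) = Mul(Rational(-1, 7), Mul(2, R, Pow(Add(J, R), -1))) = Mul(Rational(-2, 7), R, Pow(Add(J, R), -1)))
Add(Function('H')(13, 19), Mul(361, 26)) = Add(Mul(-2, 13, Pow(Add(Mul(7, 19), Mul(7, 13)), -1)), Mul(361, 26)) = Add(Mul(-2, 13, Pow(Add(133, 91), -1)), 9386) = Add(Mul(-2, 13, Pow(224, -1)), 9386) = Add(Mul(-2, 13, Rational(1, 224)), 9386) = Add(Rational(-13, 112), 9386) = Rational(1051219, 112)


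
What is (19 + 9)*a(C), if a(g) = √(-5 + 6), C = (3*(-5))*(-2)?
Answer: 28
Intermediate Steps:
C = 30 (C = -15*(-2) = 30)
a(g) = 1 (a(g) = √1 = 1)
(19 + 9)*a(C) = (19 + 9)*1 = 28*1 = 28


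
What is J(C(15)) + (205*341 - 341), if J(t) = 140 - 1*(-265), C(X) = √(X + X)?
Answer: 69969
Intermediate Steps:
C(X) = √2*√X (C(X) = √(2*X) = √2*√X)
J(t) = 405 (J(t) = 140 + 265 = 405)
J(C(15)) + (205*341 - 341) = 405 + (205*341 - 341) = 405 + (69905 - 341) = 405 + 69564 = 69969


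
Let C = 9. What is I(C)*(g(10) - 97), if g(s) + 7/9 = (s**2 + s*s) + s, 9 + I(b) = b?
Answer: 0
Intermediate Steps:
I(b) = -9 + b
g(s) = -7/9 + s + 2*s**2 (g(s) = -7/9 + ((s**2 + s*s) + s) = -7/9 + ((s**2 + s**2) + s) = -7/9 + (2*s**2 + s) = -7/9 + (s + 2*s**2) = -7/9 + s + 2*s**2)
I(C)*(g(10) - 97) = (-9 + 9)*((-7/9 + 10 + 2*10**2) - 97) = 0*((-7/9 + 10 + 2*100) - 97) = 0*((-7/9 + 10 + 200) - 97) = 0*(1883/9 - 97) = 0*(1010/9) = 0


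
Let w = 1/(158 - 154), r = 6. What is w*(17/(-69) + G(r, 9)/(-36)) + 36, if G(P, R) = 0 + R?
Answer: 39607/1104 ≈ 35.876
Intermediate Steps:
G(P, R) = R
w = ¼ (w = 1/4 = ¼ ≈ 0.25000)
w*(17/(-69) + G(r, 9)/(-36)) + 36 = (17/(-69) + 9/(-36))/4 + 36 = (17*(-1/69) + 9*(-1/36))/4 + 36 = (-17/69 - ¼)/4 + 36 = (¼)*(-137/276) + 36 = -137/1104 + 36 = 39607/1104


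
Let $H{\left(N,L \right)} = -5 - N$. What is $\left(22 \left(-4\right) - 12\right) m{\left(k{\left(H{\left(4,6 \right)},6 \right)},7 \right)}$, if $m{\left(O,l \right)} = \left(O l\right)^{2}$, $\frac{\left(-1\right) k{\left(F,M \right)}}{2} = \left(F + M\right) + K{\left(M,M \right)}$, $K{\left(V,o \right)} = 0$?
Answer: $-176400$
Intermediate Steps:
$k{\left(F,M \right)} = - 2 F - 2 M$ ($k{\left(F,M \right)} = - 2 \left(\left(F + M\right) + 0\right) = - 2 \left(F + M\right) = - 2 F - 2 M$)
$m{\left(O,l \right)} = O^{2} l^{2}$
$\left(22 \left(-4\right) - 12\right) m{\left(k{\left(H{\left(4,6 \right)},6 \right)},7 \right)} = \left(22 \left(-4\right) - 12\right) \left(- 2 \left(-5 - 4\right) - 12\right)^{2} \cdot 7^{2} = \left(-88 - 12\right) \left(- 2 \left(-5 - 4\right) - 12\right)^{2} \cdot 49 = - 100 \left(\left(-2\right) \left(-9\right) - 12\right)^{2} \cdot 49 = - 100 \left(18 - 12\right)^{2} \cdot 49 = - 100 \cdot 6^{2} \cdot 49 = - 100 \cdot 36 \cdot 49 = \left(-100\right) 1764 = -176400$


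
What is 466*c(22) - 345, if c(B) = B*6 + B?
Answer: 71419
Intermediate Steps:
c(B) = 7*B (c(B) = 6*B + B = 7*B)
466*c(22) - 345 = 466*(7*22) - 345 = 466*154 - 345 = 71764 - 345 = 71419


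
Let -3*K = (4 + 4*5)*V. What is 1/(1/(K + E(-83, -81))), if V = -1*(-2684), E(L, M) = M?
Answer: -21553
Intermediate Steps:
V = 2684
K = -21472 (K = -(4 + 4*5)*2684/3 = -(4 + 20)*2684/3 = -8*2684 = -⅓*64416 = -21472)
1/(1/(K + E(-83, -81))) = 1/(1/(-21472 - 81)) = 1/(1/(-21553)) = 1/(-1/21553) = -21553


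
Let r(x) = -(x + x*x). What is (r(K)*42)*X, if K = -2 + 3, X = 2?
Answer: -168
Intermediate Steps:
K = 1
r(x) = -x - x**2 (r(x) = -(x + x**2) = -x - x**2)
(r(K)*42)*X = (-1*1*(1 + 1)*42)*2 = (-1*1*2*42)*2 = -2*42*2 = -84*2 = -168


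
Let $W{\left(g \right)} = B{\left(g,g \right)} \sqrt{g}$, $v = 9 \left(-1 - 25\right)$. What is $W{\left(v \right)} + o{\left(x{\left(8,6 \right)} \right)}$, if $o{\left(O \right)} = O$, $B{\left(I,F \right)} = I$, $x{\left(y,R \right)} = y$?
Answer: $8 - 702 i \sqrt{26} \approx 8.0 - 3579.5 i$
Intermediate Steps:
$v = -234$ ($v = 9 \left(-1 - 25\right) = 9 \left(-26\right) = -234$)
$W{\left(g \right)} = g^{\frac{3}{2}}$ ($W{\left(g \right)} = g \sqrt{g} = g^{\frac{3}{2}}$)
$W{\left(v \right)} + o{\left(x{\left(8,6 \right)} \right)} = \left(-234\right)^{\frac{3}{2}} + 8 = - 702 i \sqrt{26} + 8 = 8 - 702 i \sqrt{26}$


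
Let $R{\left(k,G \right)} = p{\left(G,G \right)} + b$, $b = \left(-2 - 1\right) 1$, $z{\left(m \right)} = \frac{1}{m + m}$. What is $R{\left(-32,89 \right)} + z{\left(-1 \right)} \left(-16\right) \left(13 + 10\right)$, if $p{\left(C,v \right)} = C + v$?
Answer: $359$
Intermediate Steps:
$z{\left(m \right)} = \frac{1}{2 m}$
$b = -3$ ($b = \left(-3\right) 1 = -3$)
$R{\left(k,G \right)} = -3 + 2 G$ ($R{\left(k,G \right)} = \left(G + G\right) - 3 = 2 G - 3 = -3 + 2 G$)
$R{\left(-32,89 \right)} + z{\left(-1 \right)} \left(-16\right) \left(13 + 10\right) = \left(-3 + 2 \cdot 89\right) + \frac{1}{2 \left(-1\right)} \left(-16\right) \left(13 + 10\right) = \left(-3 + 178\right) + \frac{1}{2} \left(-1\right) \left(-16\right) 23 = 175 + \left(- \frac{1}{2}\right) \left(-16\right) 23 = 175 + 8 \cdot 23 = 175 + 184 = 359$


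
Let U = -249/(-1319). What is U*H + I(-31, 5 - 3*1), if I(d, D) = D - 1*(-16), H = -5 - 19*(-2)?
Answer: 31959/1319 ≈ 24.230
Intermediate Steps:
H = 33 (H = -5 + 38 = 33)
I(d, D) = 16 + D (I(d, D) = D + 16 = 16 + D)
U = 249/1319 (U = -249*(-1/1319) = 249/1319 ≈ 0.18878)
U*H + I(-31, 5 - 3*1) = (249/1319)*33 + (16 + (5 - 3*1)) = 8217/1319 + (16 + (5 - 3)) = 8217/1319 + (16 + 2) = 8217/1319 + 18 = 31959/1319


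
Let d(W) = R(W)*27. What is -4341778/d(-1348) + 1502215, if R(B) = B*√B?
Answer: 1502215 - 2170889*I*√337/12265452 ≈ 1.5022e+6 - 3.2491*I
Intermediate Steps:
R(B) = B^(3/2)
d(W) = 27*W^(3/2) (d(W) = W^(3/2)*27 = 27*W^(3/2))
-4341778/d(-1348) + 1502215 = -4341778*I*√337/24530904 + 1502215 = -2170889*I*√337/12265452 + 1502215 = 1502215 - 2170889*I*√337/12265452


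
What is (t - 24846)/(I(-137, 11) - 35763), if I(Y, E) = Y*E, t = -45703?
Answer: 70549/37270 ≈ 1.8929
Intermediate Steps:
I(Y, E) = E*Y
(t - 24846)/(I(-137, 11) - 35763) = (-45703 - 24846)/(11*(-137) - 35763) = -70549/(-1507 - 35763) = -70549/(-37270) = -70549*(-1/37270) = 70549/37270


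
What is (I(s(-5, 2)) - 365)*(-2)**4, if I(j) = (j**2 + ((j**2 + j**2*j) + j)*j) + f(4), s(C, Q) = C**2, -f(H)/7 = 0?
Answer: 6514160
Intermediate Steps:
f(H) = 0 (f(H) = -7*0 = 0)
I(j) = j**2 + j*(j + j**2 + j**3) (I(j) = (j**2 + ((j**2 + j**2*j) + j)*j) + 0 = (j**2 + ((j**2 + j**3) + j)*j) + 0 = (j**2 + (j + j**2 + j**3)*j) + 0 = (j**2 + j*(j + j**2 + j**3)) + 0 = j**2 + j*(j + j**2 + j**3))
(I(s(-5, 2)) - 365)*(-2)**4 = (((-5)**2)**2*(2 + (-5)**2 + ((-5)**2)**2) - 365)*(-2)**4 = (25**2*(2 + 25 + 25**2) - 365)*16 = (625*(2 + 25 + 625) - 365)*16 = (625*652 - 365)*16 = (407500 - 365)*16 = 407135*16 = 6514160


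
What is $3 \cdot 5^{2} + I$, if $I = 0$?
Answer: $75$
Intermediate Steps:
$3 \cdot 5^{2} + I = 3 \cdot 5^{2} + 0 = 3 \cdot 25 + 0 = 75 + 0 = 75$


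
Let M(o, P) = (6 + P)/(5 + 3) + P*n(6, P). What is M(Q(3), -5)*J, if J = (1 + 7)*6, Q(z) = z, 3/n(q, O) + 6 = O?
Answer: 786/11 ≈ 71.455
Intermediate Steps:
n(q, O) = 3/(-6 + O)
J = 48 (J = 8*6 = 48)
M(o, P) = ¾ + P/8 + 3*P/(-6 + P) (M(o, P) = (6 + P)/(5 + 3) + P*(3/(-6 + P)) = (6 + P)/8 + 3*P/(-6 + P) = (6 + P)*(⅛) + 3*P/(-6 + P) = (¾ + P/8) + 3*P/(-6 + P) = ¾ + P/8 + 3*P/(-6 + P))
M(Q(3), -5)*J = ((-36 + (-5)² + 24*(-5))/(8*(-6 - 5)))*48 = ((⅛)*(-36 + 25 - 120)/(-11))*48 = ((⅛)*(-1/11)*(-131))*48 = (131/88)*48 = 786/11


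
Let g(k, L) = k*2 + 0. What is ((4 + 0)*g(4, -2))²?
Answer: 1024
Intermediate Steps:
g(k, L) = 2*k (g(k, L) = 2*k + 0 = 2*k)
((4 + 0)*g(4, -2))² = ((4 + 0)*(2*4))² = (4*8)² = 32² = 1024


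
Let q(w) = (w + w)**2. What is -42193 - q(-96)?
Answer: -79057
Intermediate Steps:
q(w) = 4*w**2 (q(w) = (2*w)**2 = 4*w**2)
-42193 - q(-96) = -42193 - 4*(-96)**2 = -42193 - 4*9216 = -42193 - 1*36864 = -42193 - 36864 = -79057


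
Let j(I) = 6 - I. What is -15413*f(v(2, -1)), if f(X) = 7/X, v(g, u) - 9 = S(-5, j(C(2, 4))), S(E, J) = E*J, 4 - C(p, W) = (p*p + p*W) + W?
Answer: 107891/81 ≈ 1332.0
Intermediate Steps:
C(p, W) = 4 - W - p² - W*p (C(p, W) = 4 - ((p*p + p*W) + W) = 4 - ((p² + W*p) + W) = 4 - (W + p² + W*p) = 4 + (-W - p² - W*p) = 4 - W - p² - W*p)
v(g, u) = -81 (v(g, u) = 9 - 5*(6 - (4 - 1*4 - 1*2² - 1*4*2)) = 9 - 5*(6 - (4 - 4 - 1*4 - 8)) = 9 - 5*(6 - (4 - 4 - 4 - 8)) = 9 - 5*(6 - 1*(-12)) = 9 - 5*(6 + 12) = 9 - 5*18 = 9 - 90 = -81)
-15413*f(v(2, -1)) = -107891/(-81) = -107891*(-1)/81 = -15413*(-7/81) = 107891/81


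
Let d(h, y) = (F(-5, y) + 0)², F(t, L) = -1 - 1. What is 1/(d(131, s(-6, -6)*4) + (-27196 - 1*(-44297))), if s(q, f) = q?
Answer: 1/17105 ≈ 5.8462e-5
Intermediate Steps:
F(t, L) = -2
d(h, y) = 4 (d(h, y) = (-2 + 0)² = (-2)² = 4)
1/(d(131, s(-6, -6)*4) + (-27196 - 1*(-44297))) = 1/(4 + (-27196 - 1*(-44297))) = 1/(4 + (-27196 + 44297)) = 1/(4 + 17101) = 1/17105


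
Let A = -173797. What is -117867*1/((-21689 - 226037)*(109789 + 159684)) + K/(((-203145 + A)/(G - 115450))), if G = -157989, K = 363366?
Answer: 3316359456377425926483/12581469884439458 ≈ 2.6359e+5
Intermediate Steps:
-117867*1/((-21689 - 226037)*(109789 + 159684)) + K/(((-203145 + A)/(G - 115450))) = -117867*1/((-21689 - 226037)*(109789 + 159684)) + 363366/(((-203145 - 173797)/(-157989 - 115450))) = -117867/((-247726*269473)) + 363366/((-376942/(-273439))) = -117867/(-66755468398) + 363366/((-376942*(-1/273439))) = -117867*(-1/66755468398) + 363366/(376942/273439) = 117867/66755468398 + 363366*(273439/376942) = 117867/66755468398 + 49679217837/188471 = 3316359456377425926483/12581469884439458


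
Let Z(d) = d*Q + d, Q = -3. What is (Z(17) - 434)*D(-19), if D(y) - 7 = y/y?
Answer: -3744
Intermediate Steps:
D(y) = 8 (D(y) = 7 + y/y = 7 + 1 = 8)
Z(d) = -2*d (Z(d) = d*(-3) + d = -3*d + d = -2*d)
(Z(17) - 434)*D(-19) = (-2*17 - 434)*8 = (-34 - 434)*8 = -468*8 = -3744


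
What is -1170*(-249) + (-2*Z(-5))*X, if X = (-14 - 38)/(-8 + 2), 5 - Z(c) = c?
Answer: 873470/3 ≈ 2.9116e+5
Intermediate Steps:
Z(c) = 5 - c
X = 26/3 (X = -52/(-6) = -52*(-⅙) = 26/3 ≈ 8.6667)
-1170*(-249) + (-2*Z(-5))*X = -1170*(-249) - 2*(5 - 1*(-5))*(26/3) = 291330 - 2*(5 + 5)*(26/3) = 291330 - 2*10*(26/3) = 291330 - 20*26/3 = 291330 - 520/3 = 873470/3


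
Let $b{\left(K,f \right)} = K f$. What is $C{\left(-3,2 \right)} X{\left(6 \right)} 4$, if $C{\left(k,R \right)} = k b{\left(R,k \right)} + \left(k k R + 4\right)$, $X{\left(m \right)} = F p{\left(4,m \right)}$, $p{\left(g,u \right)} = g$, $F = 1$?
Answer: $640$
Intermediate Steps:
$X{\left(m \right)} = 4$ ($X{\left(m \right)} = 1 \cdot 4 = 4$)
$C{\left(k,R \right)} = 4 + 2 R k^{2}$ ($C{\left(k,R \right)} = k R k + \left(k k R + 4\right) = R k^{2} + \left(k^{2} R + 4\right) = R k^{2} + \left(R k^{2} + 4\right) = R k^{2} + \left(4 + R k^{2}\right) = 4 + 2 R k^{2}$)
$C{\left(-3,2 \right)} X{\left(6 \right)} 4 = \left(4 + 2 \cdot 2 \left(-3\right)^{2}\right) 4 \cdot 4 = \left(4 + 2 \cdot 2 \cdot 9\right) 4 \cdot 4 = \left(4 + 36\right) 4 \cdot 4 = 40 \cdot 4 \cdot 4 = 160 \cdot 4 = 640$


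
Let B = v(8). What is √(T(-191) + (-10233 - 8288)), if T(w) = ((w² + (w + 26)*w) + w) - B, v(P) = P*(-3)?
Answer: 2*√12327 ≈ 222.05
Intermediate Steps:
v(P) = -3*P
B = -24 (B = -3*8 = -24)
T(w) = 24 + w + w² + w*(26 + w) (T(w) = ((w² + (w + 26)*w) + w) - 1*(-24) = ((w² + (26 + w)*w) + w) + 24 = ((w² + w*(26 + w)) + w) + 24 = (w + w² + w*(26 + w)) + 24 = 24 + w + w² + w*(26 + w))
√(T(-191) + (-10233 - 8288)) = √((24 + 2*(-191)² + 27*(-191)) + (-10233 - 8288)) = √((24 + 2*36481 - 5157) - 18521) = √((24 + 72962 - 5157) - 18521) = √(67829 - 18521) = √49308 = 2*√12327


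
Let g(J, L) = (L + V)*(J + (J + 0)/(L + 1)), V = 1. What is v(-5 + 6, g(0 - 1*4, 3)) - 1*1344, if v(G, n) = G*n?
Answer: -1364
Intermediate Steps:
g(J, L) = (1 + L)*(J + J/(1 + L)) (g(J, L) = (L + 1)*(J + (J + 0)/(L + 1)) = (1 + L)*(J + J/(1 + L)))
v(-5 + 6, g(0 - 1*4, 3)) - 1*1344 = (-5 + 6)*((0 - 1*4)*(2 + 3)) - 1*1344 = 1*((0 - 4)*5) - 1344 = 1*(-4*5) - 1344 = 1*(-20) - 1344 = -20 - 1344 = -1364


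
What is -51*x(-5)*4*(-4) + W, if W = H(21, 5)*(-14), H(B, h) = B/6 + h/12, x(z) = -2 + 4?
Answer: 9463/6 ≈ 1577.2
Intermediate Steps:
x(z) = 2
H(B, h) = B/6 + h/12 (H(B, h) = B*(⅙) + h*(1/12) = B/6 + h/12)
W = -329/6 (W = ((⅙)*21 + (1/12)*5)*(-14) = (7/2 + 5/12)*(-14) = (47/12)*(-14) = -329/6 ≈ -54.833)
-51*x(-5)*4*(-4) + W = -51*2*4*(-4) - 329/6 = -408*(-4) - 329/6 = -51*(-32) - 329/6 = 1632 - 329/6 = 9463/6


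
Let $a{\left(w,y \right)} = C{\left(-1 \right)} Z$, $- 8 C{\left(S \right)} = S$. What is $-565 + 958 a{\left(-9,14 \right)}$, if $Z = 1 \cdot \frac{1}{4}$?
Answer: $- \frac{8561}{16} \approx -535.06$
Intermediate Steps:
$Z = \frac{1}{4}$ ($Z = 1 \cdot \frac{1}{4} = \frac{1}{4} \approx 0.25$)
$C{\left(S \right)} = - \frac{S}{8}$
$a{\left(w,y \right)} = \frac{1}{32}$ ($a{\left(w,y \right)} = \left(- \frac{1}{8}\right) \left(-1\right) \frac{1}{4} = \frac{1}{8} \cdot \frac{1}{4} = \frac{1}{32}$)
$-565 + 958 a{\left(-9,14 \right)} = -565 + 958 \cdot \frac{1}{32} = -565 + \frac{479}{16} = - \frac{8561}{16}$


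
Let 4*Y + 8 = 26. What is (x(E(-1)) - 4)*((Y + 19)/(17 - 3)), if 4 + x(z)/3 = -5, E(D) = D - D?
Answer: -1457/28 ≈ -52.036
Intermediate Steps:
Y = 9/2 (Y = -2 + (¼)*26 = -2 + 13/2 = 9/2 ≈ 4.5000)
E(D) = 0
x(z) = -27 (x(z) = -12 + 3*(-5) = -12 - 15 = -27)
(x(E(-1)) - 4)*((Y + 19)/(17 - 3)) = (-27 - 4)*((9/2 + 19)/(17 - 3)) = -1457/(2*14) = -31*47/28 = -1457/28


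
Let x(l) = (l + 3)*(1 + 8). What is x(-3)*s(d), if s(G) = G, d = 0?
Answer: 0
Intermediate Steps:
x(l) = 27 + 9*l (x(l) = (3 + l)*9 = 27 + 9*l)
x(-3)*s(d) = (27 + 9*(-3))*0 = (27 - 27)*0 = 0*0 = 0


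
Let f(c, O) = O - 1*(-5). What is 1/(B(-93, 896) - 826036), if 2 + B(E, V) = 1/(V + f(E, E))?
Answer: -808/667438703 ≈ -1.2106e-6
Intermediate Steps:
f(c, O) = 5 + O (f(c, O) = O + 5 = 5 + O)
B(E, V) = -2 + 1/(5 + E + V) (B(E, V) = -2 + 1/(V + (5 + E)) = -2 + 1/(5 + E + V))
1/(B(-93, 896) - 826036) = 1/((-9 - 2*(-93) - 2*896)/(5 - 93 + 896) - 826036) = 1/((-9 + 186 - 1792)/808 - 826036) = 1/((1/808)*(-1615) - 826036) = 1/(-1615/808 - 826036) = 1/(-667438703/808) = -808/667438703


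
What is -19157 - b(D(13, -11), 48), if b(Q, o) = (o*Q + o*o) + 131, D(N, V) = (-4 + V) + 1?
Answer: -20920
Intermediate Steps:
D(N, V) = -3 + V
b(Q, o) = 131 + o² + Q*o (b(Q, o) = (Q*o + o²) + 131 = (o² + Q*o) + 131 = 131 + o² + Q*o)
-19157 - b(D(13, -11), 48) = -19157 - (131 + 48² + (-3 - 11)*48) = -19157 - (131 + 2304 - 14*48) = -19157 - (131 + 2304 - 672) = -19157 - 1*1763 = -19157 - 1763 = -20920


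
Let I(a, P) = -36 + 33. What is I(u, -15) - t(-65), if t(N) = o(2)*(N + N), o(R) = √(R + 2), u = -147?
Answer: 257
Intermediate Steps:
o(R) = √(2 + R)
t(N) = 4*N (t(N) = √(2 + 2)*(N + N) = √4*(2*N) = 2*(2*N) = 4*N)
I(a, P) = -3
I(u, -15) - t(-65) = -3 - 4*(-65) = -3 - 1*(-260) = -3 + 260 = 257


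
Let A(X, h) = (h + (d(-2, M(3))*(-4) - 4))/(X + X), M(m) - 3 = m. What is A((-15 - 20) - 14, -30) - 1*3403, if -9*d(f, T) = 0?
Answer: -166730/49 ≈ -3402.7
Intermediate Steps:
M(m) = 3 + m
d(f, T) = 0 (d(f, T) = -⅑*0 = 0)
A(X, h) = (-4 + h)/(2*X) (A(X, h) = (h + (0*(-4) - 4))/(X + X) = (h + (0 - 4))/((2*X)) = (h - 4)*(1/(2*X)) = (-4 + h)*(1/(2*X)) = (-4 + h)/(2*X))
A((-15 - 20) - 14, -30) - 1*3403 = (-4 - 30)/(2*((-15 - 20) - 14)) - 1*3403 = (½)*(-34)/(-35 - 14) - 3403 = (½)*(-34)/(-49) - 3403 = (½)*(-1/49)*(-34) - 3403 = 17/49 - 3403 = -166730/49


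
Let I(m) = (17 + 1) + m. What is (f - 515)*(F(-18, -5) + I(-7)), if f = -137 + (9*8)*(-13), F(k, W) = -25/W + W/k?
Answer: -232642/9 ≈ -25849.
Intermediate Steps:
I(m) = 18 + m
f = -1073 (f = -137 + 72*(-13) = -137 - 936 = -1073)
(f - 515)*(F(-18, -5) + I(-7)) = (-1073 - 515)*((-25/(-5) - 5/(-18)) + (18 - 7)) = -1588*((-25*(-⅕) - 5*(-1/18)) + 11) = -1588*((5 + 5/18) + 11) = -1588*(95/18 + 11) = -1588*293/18 = -232642/9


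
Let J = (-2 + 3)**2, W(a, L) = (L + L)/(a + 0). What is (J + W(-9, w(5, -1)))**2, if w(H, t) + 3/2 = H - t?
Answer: 0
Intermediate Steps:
w(H, t) = -3/2 + H - t (w(H, t) = -3/2 + (H - t) = -3/2 + H - t)
W(a, L) = 2*L/a (W(a, L) = (2*L)/a = 2*L/a)
J = 1 (J = 1**2 = 1)
(J + W(-9, w(5, -1)))**2 = (1 + 2*(-3/2 + 5 - 1*(-1))/(-9))**2 = (1 + 2*(-3/2 + 5 + 1)*(-1/9))**2 = (1 + 2*(9/2)*(-1/9))**2 = (1 - 1)**2 = 0**2 = 0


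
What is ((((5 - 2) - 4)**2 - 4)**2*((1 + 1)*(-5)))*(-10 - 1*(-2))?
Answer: 720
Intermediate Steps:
((((5 - 2) - 4)**2 - 4)**2*((1 + 1)*(-5)))*(-10 - 1*(-2)) = (((3 - 4)**2 - 4)**2*(2*(-5)))*(-10 + 2) = (((-1)**2 - 4)**2*(-10))*(-8) = ((1 - 4)**2*(-10))*(-8) = ((-3)**2*(-10))*(-8) = (9*(-10))*(-8) = -90*(-8) = 720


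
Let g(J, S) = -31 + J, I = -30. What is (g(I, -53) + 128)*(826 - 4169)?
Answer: -223981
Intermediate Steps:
(g(I, -53) + 128)*(826 - 4169) = ((-31 - 30) + 128)*(826 - 4169) = (-61 + 128)*(-3343) = 67*(-3343) = -223981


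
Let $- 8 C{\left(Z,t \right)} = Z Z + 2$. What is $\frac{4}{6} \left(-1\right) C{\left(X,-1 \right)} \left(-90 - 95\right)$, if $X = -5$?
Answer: $- \frac{1665}{4} \approx -416.25$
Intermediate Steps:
$C{\left(Z,t \right)} = - \frac{1}{4} - \frac{Z^{2}}{8}$ ($C{\left(Z,t \right)} = - \frac{Z Z + 2}{8} = - \frac{Z^{2} + 2}{8} = - \frac{2 + Z^{2}}{8} = - \frac{1}{4} - \frac{Z^{2}}{8}$)
$\frac{4}{6} \left(-1\right) C{\left(X,-1 \right)} \left(-90 - 95\right) = \frac{4}{6} \left(-1\right) \left(- \frac{1}{4} - \frac{\left(-5\right)^{2}}{8}\right) \left(-90 - 95\right) = 4 \cdot \frac{1}{6} \left(-1\right) \left(- \frac{1}{4} - \frac{25}{8}\right) \left(-185\right) = \frac{2}{3} \left(-1\right) \left(- \frac{1}{4} - \frac{25}{8}\right) \left(-185\right) = \left(- \frac{2}{3}\right) \left(- \frac{27}{8}\right) \left(-185\right) = \frac{9}{4} \left(-185\right) = - \frac{1665}{4}$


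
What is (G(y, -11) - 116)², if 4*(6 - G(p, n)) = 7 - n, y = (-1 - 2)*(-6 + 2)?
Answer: 52441/4 ≈ 13110.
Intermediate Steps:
y = 12 (y = -3*(-4) = 12)
G(p, n) = 17/4 + n/4 (G(p, n) = 6 - (7 - n)/4 = 6 + (-7/4 + n/4) = 17/4 + n/4)
(G(y, -11) - 116)² = ((17/4 + (¼)*(-11)) - 116)² = ((17/4 - 11/4) - 116)² = (3/2 - 116)² = (-229/2)² = 52441/4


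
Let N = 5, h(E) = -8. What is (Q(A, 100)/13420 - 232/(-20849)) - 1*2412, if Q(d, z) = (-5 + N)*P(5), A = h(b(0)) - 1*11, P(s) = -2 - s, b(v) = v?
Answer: -50287556/20849 ≈ -2412.0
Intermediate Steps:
A = -19 (A = -8 - 1*11 = -8 - 11 = -19)
Q(d, z) = 0 (Q(d, z) = (-5 + 5)*(-2 - 1*5) = 0*(-2 - 5) = 0*(-7) = 0)
(Q(A, 100)/13420 - 232/(-20849)) - 1*2412 = (0/13420 - 232/(-20849)) - 1*2412 = (0*(1/13420) - 232*(-1/20849)) - 2412 = (0 + 232/20849) - 2412 = 232/20849 - 2412 = -50287556/20849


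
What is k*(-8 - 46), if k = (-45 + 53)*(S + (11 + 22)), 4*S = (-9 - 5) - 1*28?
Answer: -9720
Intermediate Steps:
S = -21/2 (S = ((-9 - 5) - 1*28)/4 = (-14 - 28)/4 = (¼)*(-42) = -21/2 ≈ -10.500)
k = 180 (k = (-45 + 53)*(-21/2 + (11 + 22)) = 8*(-21/2 + 33) = 8*(45/2) = 180)
k*(-8 - 46) = 180*(-8 - 46) = 180*(-54) = -9720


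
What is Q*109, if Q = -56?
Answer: -6104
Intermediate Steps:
Q*109 = -56*109 = -6104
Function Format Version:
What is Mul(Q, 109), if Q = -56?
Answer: -6104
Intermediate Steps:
Mul(Q, 109) = Mul(-56, 109) = -6104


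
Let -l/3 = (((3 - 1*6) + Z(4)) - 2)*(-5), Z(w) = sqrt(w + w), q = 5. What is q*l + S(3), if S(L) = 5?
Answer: -370 + 150*sqrt(2) ≈ -157.87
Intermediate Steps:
Z(w) = sqrt(2)*sqrt(w) (Z(w) = sqrt(2*w) = sqrt(2)*sqrt(w))
l = -75 + 30*sqrt(2) (l = -3*(((3 - 1*6) + sqrt(2)*sqrt(4)) - 2)*(-5) = -3*(((3 - 6) + sqrt(2)*2) - 2)*(-5) = -3*((-3 + 2*sqrt(2)) - 2)*(-5) = -3*(-5 + 2*sqrt(2))*(-5) = -3*(25 - 10*sqrt(2)) = -75 + 30*sqrt(2) ≈ -32.574)
q*l + S(3) = 5*(-75 + 30*sqrt(2)) + 5 = (-375 + 150*sqrt(2)) + 5 = -370 + 150*sqrt(2)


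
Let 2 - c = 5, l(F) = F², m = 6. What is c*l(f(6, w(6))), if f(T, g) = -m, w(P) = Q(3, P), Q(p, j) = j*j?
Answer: -108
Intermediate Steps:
Q(p, j) = j²
w(P) = P²
f(T, g) = -6 (f(T, g) = -1*6 = -6)
c = -3 (c = 2 - 1*5 = 2 - 5 = -3)
c*l(f(6, w(6))) = -3*(-6)² = -3*36 = -108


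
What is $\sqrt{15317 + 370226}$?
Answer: $\sqrt{385543} \approx 620.92$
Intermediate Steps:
$\sqrt{15317 + 370226} = \sqrt{385543}$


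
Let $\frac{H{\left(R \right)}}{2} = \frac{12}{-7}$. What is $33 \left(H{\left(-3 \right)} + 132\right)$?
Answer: $\frac{29700}{7} \approx 4242.9$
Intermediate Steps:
$H{\left(R \right)} = - \frac{24}{7}$ ($H{\left(R \right)} = 2 \frac{12}{-7} = 2 \cdot 12 \left(- \frac{1}{7}\right) = 2 \left(- \frac{12}{7}\right) = - \frac{24}{7}$)
$33 \left(H{\left(-3 \right)} + 132\right) = 33 \left(- \frac{24}{7} + 132\right) = 33 \cdot \frac{900}{7} = \frac{29700}{7}$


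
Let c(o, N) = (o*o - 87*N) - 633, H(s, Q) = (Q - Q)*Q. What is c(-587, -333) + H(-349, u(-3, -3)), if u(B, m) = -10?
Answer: 372907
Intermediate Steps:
H(s, Q) = 0 (H(s, Q) = 0*Q = 0)
c(o, N) = -633 + o**2 - 87*N (c(o, N) = (o**2 - 87*N) - 633 = -633 + o**2 - 87*N)
c(-587, -333) + H(-349, u(-3, -3)) = (-633 + (-587)**2 - 87*(-333)) + 0 = (-633 + 344569 + 28971) + 0 = 372907 + 0 = 372907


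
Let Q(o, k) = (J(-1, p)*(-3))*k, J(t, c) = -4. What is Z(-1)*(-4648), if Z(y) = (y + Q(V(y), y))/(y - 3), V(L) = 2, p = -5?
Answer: -15106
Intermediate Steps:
Q(o, k) = 12*k (Q(o, k) = (-4*(-3))*k = 12*k)
Z(y) = 13*y/(-3 + y) (Z(y) = (y + 12*y)/(y - 3) = (13*y)/(-3 + y) = 13*y/(-3 + y))
Z(-1)*(-4648) = (13*(-1)/(-3 - 1))*(-4648) = (13*(-1)/(-4))*(-4648) = (13*(-1)*(-¼))*(-4648) = (13/4)*(-4648) = -15106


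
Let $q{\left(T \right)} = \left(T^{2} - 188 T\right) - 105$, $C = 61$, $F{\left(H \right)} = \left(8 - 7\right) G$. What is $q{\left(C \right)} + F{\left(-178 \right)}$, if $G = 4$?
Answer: $-7848$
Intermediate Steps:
$F{\left(H \right)} = 4$ ($F{\left(H \right)} = \left(8 - 7\right) 4 = 1 \cdot 4 = 4$)
$q{\left(T \right)} = -105 + T^{2} - 188 T$
$q{\left(C \right)} + F{\left(-178 \right)} = \left(-105 + 61^{2} - 11468\right) + 4 = \left(-105 + 3721 - 11468\right) + 4 = -7852 + 4 = -7848$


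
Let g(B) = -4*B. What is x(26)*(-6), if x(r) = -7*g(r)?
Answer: -4368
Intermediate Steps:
x(r) = 28*r (x(r) = -(-28)*r = 28*r)
x(26)*(-6) = (28*26)*(-6) = 728*(-6) = -4368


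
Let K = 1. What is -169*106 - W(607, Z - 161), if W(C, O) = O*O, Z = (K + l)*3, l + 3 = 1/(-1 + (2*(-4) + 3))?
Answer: -183881/4 ≈ -45970.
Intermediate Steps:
l = -19/6 (l = -3 + 1/(-1 + (2*(-4) + 3)) = -3 + 1/(-1 + (-8 + 3)) = -3 + 1/(-1 - 5) = -3 + 1/(-6) = -3 - ⅙ = -19/6 ≈ -3.1667)
Z = -13/2 (Z = (1 - 19/6)*3 = -13/6*3 = -13/2 ≈ -6.5000)
W(C, O) = O²
-169*106 - W(607, Z - 161) = -169*106 - (-13/2 - 161)² = -17914 - (-335/2)² = -17914 - 1*112225/4 = -17914 - 112225/4 = -183881/4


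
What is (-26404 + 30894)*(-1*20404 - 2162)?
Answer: -101321340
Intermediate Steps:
(-26404 + 30894)*(-1*20404 - 2162) = 4490*(-20404 - 2162) = 4490*(-22566) = -101321340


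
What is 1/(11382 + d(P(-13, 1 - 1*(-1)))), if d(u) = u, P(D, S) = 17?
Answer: 1/11399 ≈ 8.7727e-5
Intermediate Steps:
1/(11382 + d(P(-13, 1 - 1*(-1)))) = 1/(11382 + 17) = 1/11399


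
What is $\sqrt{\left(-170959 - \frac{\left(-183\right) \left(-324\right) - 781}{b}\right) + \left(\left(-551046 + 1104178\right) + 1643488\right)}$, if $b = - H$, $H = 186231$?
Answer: $\frac{\sqrt{70253956044910662}}{186231} \approx 1423.3$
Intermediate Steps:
$b = -186231$ ($b = \left(-1\right) 186231 = -186231$)
$\sqrt{\left(-170959 - \frac{\left(-183\right) \left(-324\right) - 781}{b}\right) + \left(\left(-551046 + 1104178\right) + 1643488\right)} = \sqrt{\left(-170959 - \frac{\left(-183\right) \left(-324\right) - 781}{-186231}\right) + \left(\left(-551046 + 1104178\right) + 1643488\right)} = \sqrt{\left(-170959 - \left(59292 - 781\right) \left(- \frac{1}{186231}\right)\right) + \left(553132 + 1643488\right)} = \sqrt{\left(-170959 - 58511 \left(- \frac{1}{186231}\right)\right) + 2196620} = \sqrt{\left(-170959 - - \frac{58511}{186231}\right) + 2196620} = \sqrt{\left(-170959 + \frac{58511}{186231}\right) + 2196620} = \sqrt{- \frac{31837807018}{186231} + 2196620} = \sqrt{\frac{377240932202}{186231}} = \frac{\sqrt{70253956044910662}}{186231}$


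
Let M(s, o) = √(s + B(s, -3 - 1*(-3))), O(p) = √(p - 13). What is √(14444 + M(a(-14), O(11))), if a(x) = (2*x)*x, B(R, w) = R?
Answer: 6*√402 ≈ 120.30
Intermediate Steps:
a(x) = 2*x²
O(p) = √(-13 + p)
M(s, o) = √2*√s (M(s, o) = √(s + s) = √(2*s) = √2*√s)
√(14444 + M(a(-14), O(11))) = √(14444 + √2*√(2*(-14)²)) = √(14444 + √2*√(2*196)) = √(14444 + √2*√392) = √(14444 + √2*(14*√2)) = √(14444 + 28) = √14472 = 6*√402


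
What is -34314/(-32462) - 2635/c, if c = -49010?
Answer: 176726651/159096262 ≈ 1.1108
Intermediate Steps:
-34314/(-32462) - 2635/c = -34314/(-32462) - 2635/(-49010) = -34314*(-1/32462) - 2635*(-1/49010) = 17157/16231 + 527/9802 = 176726651/159096262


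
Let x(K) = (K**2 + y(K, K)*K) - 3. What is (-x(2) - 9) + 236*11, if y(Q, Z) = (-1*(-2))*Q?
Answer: 2578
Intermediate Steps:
y(Q, Z) = 2*Q
x(K) = -3 + 3*K**2 (x(K) = (K**2 + (2*K)*K) - 3 = (K**2 + 2*K**2) - 3 = 3*K**2 - 3 = -3 + 3*K**2)
(-x(2) - 9) + 236*11 = (-(-3 + 3*2**2) - 9) + 236*11 = (-(-3 + 3*4) - 9) + 2596 = (-(-3 + 12) - 9) + 2596 = (-1*9 - 9) + 2596 = (-9 - 9) + 2596 = -18 + 2596 = 2578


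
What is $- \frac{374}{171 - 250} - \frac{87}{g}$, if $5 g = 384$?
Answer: $\frac{36417}{10112} \approx 3.6014$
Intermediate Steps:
$g = \frac{384}{5}$ ($g = \frac{1}{5} \cdot 384 = \frac{384}{5} \approx 76.8$)
$- \frac{374}{171 - 250} - \frac{87}{g} = - \frac{374}{171 - 250} - \frac{87}{\frac{384}{5}} = - \frac{374}{-79} - \frac{145}{128} = \left(-374\right) \left(- \frac{1}{79}\right) - \frac{145}{128} = \frac{374}{79} - \frac{145}{128} = \frac{36417}{10112}$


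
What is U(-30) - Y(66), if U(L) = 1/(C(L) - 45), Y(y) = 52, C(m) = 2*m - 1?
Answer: -5513/106 ≈ -52.009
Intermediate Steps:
C(m) = -1 + 2*m
U(L) = 1/(-46 + 2*L) (U(L) = 1/((-1 + 2*L) - 45) = 1/(-46 + 2*L))
U(-30) - Y(66) = 1/(2*(-23 - 30)) - 1*52 = (1/2)/(-53) - 52 = (1/2)*(-1/53) - 52 = -1/106 - 52 = -5513/106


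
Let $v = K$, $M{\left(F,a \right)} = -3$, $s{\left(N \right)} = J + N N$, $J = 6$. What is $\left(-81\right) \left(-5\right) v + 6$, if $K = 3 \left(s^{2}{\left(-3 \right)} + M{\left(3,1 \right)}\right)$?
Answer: $269736$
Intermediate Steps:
$s{\left(N \right)} = 6 + N^{2}$ ($s{\left(N \right)} = 6 + N N = 6 + N^{2}$)
$K = 666$ ($K = 3 \left(\left(6 + \left(-3\right)^{2}\right)^{2} - 3\right) = 3 \left(\left(6 + 9\right)^{2} - 3\right) = 3 \left(15^{2} - 3\right) = 3 \left(225 - 3\right) = 3 \cdot 222 = 666$)
$v = 666$
$\left(-81\right) \left(-5\right) v + 6 = \left(-81\right) \left(-5\right) 666 + 6 = 405 \cdot 666 + 6 = 269730 + 6 = 269736$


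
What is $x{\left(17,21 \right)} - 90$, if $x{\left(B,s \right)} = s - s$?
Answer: $-90$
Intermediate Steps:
$x{\left(B,s \right)} = 0$
$x{\left(17,21 \right)} - 90 = 0 - 90 = -90$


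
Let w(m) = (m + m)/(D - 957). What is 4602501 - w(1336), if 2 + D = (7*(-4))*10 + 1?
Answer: 2848949455/619 ≈ 4.6025e+6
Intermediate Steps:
D = -281 (D = -2 + ((7*(-4))*10 + 1) = -2 + (-28*10 + 1) = -2 + (-280 + 1) = -2 - 279 = -281)
w(m) = -m/619 (w(m) = (m + m)/(-281 - 957) = (2*m)/(-1238) = (2*m)*(-1/1238) = -m/619)
4602501 - w(1336) = 4602501 - (-1)*1336/619 = 4602501 - 1*(-1336/619) = 4602501 + 1336/619 = 2848949455/619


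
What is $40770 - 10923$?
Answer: $29847$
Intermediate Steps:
$40770 - 10923 = 29847$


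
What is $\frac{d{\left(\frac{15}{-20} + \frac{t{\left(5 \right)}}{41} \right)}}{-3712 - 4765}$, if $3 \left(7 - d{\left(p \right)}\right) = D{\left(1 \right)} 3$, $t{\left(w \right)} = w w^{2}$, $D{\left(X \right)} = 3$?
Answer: $- \frac{4}{8477} \approx -0.00047186$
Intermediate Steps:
$t{\left(w \right)} = w^{3}$
$d{\left(p \right)} = 4$ ($d{\left(p \right)} = 7 - \frac{3 \cdot 3}{3} = 7 - 3 = 4$)
$\frac{d{\left(\frac{15}{-20} + \frac{t{\left(5 \right)}}{41} \right)}}{-3712 - 4765} = \frac{4}{-3712 - 4765} = \frac{4}{-8477} = 4 \left(- \frac{1}{8477}\right) = - \frac{4}{8477}$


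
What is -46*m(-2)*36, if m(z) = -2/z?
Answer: -1656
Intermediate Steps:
-46*m(-2)*36 = -(-92)/(-2)*36 = -(-92)*(-1)/2*36 = -46*1*36 = -46*36 = -1656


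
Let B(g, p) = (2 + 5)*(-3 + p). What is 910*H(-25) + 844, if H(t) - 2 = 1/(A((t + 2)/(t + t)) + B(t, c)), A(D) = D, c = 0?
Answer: 206956/79 ≈ 2619.7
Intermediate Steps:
B(g, p) = -21 + 7*p (B(g, p) = 7*(-3 + p) = -21 + 7*p)
H(t) = 2 + 1/(-21 + (2 + t)/(2*t)) (H(t) = 2 + 1/((t + 2)/(t + t) + (-21 + 7*0)) = 2 + 1/((2 + t)/((2*t)) + (-21 + 0)) = 2 + 1/((2 + t)*(1/(2*t)) - 21) = 2 + 1/((2 + t)/(2*t) - 21) = 2 + 1/(-21 + (2 + t)/(2*t)))
910*H(-25) + 844 = 910*(4*(-1 + 20*(-25))/(-2 + 41*(-25))) + 844 = 910*(4*(-1 - 500)/(-2 - 1025)) + 844 = 910*(4*(-501)/(-1027)) + 844 = 910*(4*(-1/1027)*(-501)) + 844 = 910*(2004/1027) + 844 = 140280/79 + 844 = 206956/79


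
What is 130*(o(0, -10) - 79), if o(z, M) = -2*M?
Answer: -7670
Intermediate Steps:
130*(o(0, -10) - 79) = 130*(-2*(-10) - 79) = 130*(20 - 79) = 130*(-59) = -7670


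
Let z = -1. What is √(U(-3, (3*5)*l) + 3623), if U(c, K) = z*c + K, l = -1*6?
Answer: 4*√221 ≈ 59.464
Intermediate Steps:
l = -6
U(c, K) = K - c (U(c, K) = -c + K = K - c)
√(U(-3, (3*5)*l) + 3623) = √(((3*5)*(-6) - 1*(-3)) + 3623) = √((15*(-6) + 3) + 3623) = √((-90 + 3) + 3623) = √(-87 + 3623) = √3536 = 4*√221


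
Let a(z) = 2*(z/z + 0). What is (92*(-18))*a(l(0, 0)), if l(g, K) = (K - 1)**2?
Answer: -3312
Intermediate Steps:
l(g, K) = (-1 + K)**2
a(z) = 2 (a(z) = 2*(1 + 0) = 2*1 = 2)
(92*(-18))*a(l(0, 0)) = (92*(-18))*2 = -1656*2 = -3312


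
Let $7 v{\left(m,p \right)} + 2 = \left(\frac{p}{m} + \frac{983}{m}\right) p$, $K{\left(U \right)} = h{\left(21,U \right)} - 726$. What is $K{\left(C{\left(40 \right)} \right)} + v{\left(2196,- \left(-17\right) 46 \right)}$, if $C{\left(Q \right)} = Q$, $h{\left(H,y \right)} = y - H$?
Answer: $- \frac{4746083}{7686} \approx -617.5$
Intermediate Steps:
$K{\left(U \right)} = -747 + U$ ($K{\left(U \right)} = \left(U - 21\right) - 726 = \left(-21 + U\right) - 726 = -747 + U$)
$v{\left(m,p \right)} = - \frac{2}{7} + \frac{p \left(\frac{983}{m} + \frac{p}{m}\right)}{7}$ ($v{\left(m,p \right)} = - \frac{2}{7} + \frac{\left(\frac{p}{m} + \frac{983}{m}\right) p}{7} = - \frac{2}{7} + \frac{\left(\frac{983}{m} + \frac{p}{m}\right) p}{7} = - \frac{2}{7} + \frac{p \left(\frac{983}{m} + \frac{p}{m}\right)}{7}$)
$K{\left(C{\left(40 \right)} \right)} + v{\left(2196,- \left(-17\right) 46 \right)} = \left(-747 + 40\right) + \frac{\left(- \left(-17\right) 46\right)^{2} - 4392 + 983 \left(- \left(-17\right) 46\right)}{7 \cdot 2196} = -707 + \frac{1}{7} \cdot \frac{1}{2196} \left(\left(\left(-1\right) \left(-782\right)\right)^{2} - 4392 + 983 \left(\left(-1\right) \left(-782\right)\right)\right) = -707 + \frac{1}{7} \cdot \frac{1}{2196} \left(782^{2} - 4392 + 983 \cdot 782\right) = -707 + \frac{1}{7} \cdot \frac{1}{2196} \left(611524 - 4392 + 768706\right) = -707 + \frac{1}{7} \cdot \frac{1}{2196} \cdot 1375838 = -707 + \frac{687919}{7686} = - \frac{4746083}{7686}$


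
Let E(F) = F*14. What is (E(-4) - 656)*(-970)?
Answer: 690640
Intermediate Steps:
E(F) = 14*F
(E(-4) - 656)*(-970) = (14*(-4) - 656)*(-970) = (-56 - 656)*(-970) = -712*(-970) = 690640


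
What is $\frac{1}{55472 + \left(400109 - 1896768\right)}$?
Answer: $- \frac{1}{1441187} \approx -6.9387 \cdot 10^{-7}$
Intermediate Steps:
$\frac{1}{55472 + \left(400109 - 1896768\right)} = \frac{1}{55472 - 1496659} = \frac{1}{-1441187} = - \frac{1}{1441187}$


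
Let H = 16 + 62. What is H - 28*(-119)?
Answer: 3410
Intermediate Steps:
H = 78
H - 28*(-119) = 78 - 28*(-119) = 78 + 3332 = 3410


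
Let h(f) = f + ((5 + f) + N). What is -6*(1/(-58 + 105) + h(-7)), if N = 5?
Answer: 1122/47 ≈ 23.872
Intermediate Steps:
h(f) = 10 + 2*f (h(f) = f + ((5 + f) + 5) = f + (10 + f) = 10 + 2*f)
-6*(1/(-58 + 105) + h(-7)) = -6*(1/(-58 + 105) + (10 + 2*(-7))) = -6*(1/47 + (10 - 14)) = -6*(1/47 - 4) = -6*(-187/47) = 1122/47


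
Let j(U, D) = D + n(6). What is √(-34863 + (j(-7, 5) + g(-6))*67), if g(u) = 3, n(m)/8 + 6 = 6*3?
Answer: I*√27895 ≈ 167.02*I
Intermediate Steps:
n(m) = 96 (n(m) = -48 + 8*(6*3) = -48 + 8*18 = -48 + 144 = 96)
j(U, D) = 96 + D (j(U, D) = D + 96 = 96 + D)
√(-34863 + (j(-7, 5) + g(-6))*67) = √(-34863 + ((96 + 5) + 3)*67) = √(-34863 + (101 + 3)*67) = √(-34863 + 104*67) = √(-34863 + 6968) = √(-27895) = I*√27895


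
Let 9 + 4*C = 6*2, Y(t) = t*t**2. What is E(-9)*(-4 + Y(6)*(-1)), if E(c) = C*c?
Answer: 1485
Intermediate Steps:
Y(t) = t**3
C = 3/4 (C = -9/4 + (6*2)/4 = -9/4 + (1/4)*12 = -9/4 + 3 = 3/4 ≈ 0.75000)
E(c) = 3*c/4
E(-9)*(-4 + Y(6)*(-1)) = ((3/4)*(-9))*(-4 + 6**3*(-1)) = -27*(-4 + 216*(-1))/4 = -27*(-4 - 216)/4 = -27/4*(-220) = 1485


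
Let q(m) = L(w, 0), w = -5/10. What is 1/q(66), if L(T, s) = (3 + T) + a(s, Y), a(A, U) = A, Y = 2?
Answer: ⅖ ≈ 0.40000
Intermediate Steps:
w = -½ (w = -5*⅒ = -½ ≈ -0.50000)
L(T, s) = 3 + T + s (L(T, s) = (3 + T) + s = 3 + T + s)
q(m) = 5/2 (q(m) = 3 - ½ + 0 = 5/2)
1/q(66) = 1/(5/2) = ⅖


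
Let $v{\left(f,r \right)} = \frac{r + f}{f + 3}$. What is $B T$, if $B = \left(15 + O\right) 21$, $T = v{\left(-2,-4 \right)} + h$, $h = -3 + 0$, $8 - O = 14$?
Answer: $-1701$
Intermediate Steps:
$O = -6$ ($O = 8 - 14 = -6$)
$v{\left(f,r \right)} = \frac{f + r}{3 + f}$
$h = -3$
$T = -9$ ($T = \frac{-2 - 4}{3 - 2} - 3 = 1^{-1} \left(-6\right) - 3 = 1 \left(-6\right) - 3 = -6 - 3 = -9$)
$B = 189$ ($B = \left(15 - 6\right) 21 = 9 \cdot 21 = 189$)
$B T = 189 \left(-9\right) = -1701$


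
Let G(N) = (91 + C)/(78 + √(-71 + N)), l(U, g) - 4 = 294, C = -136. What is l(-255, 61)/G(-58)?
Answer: -7748/15 - 298*I*√129/45 ≈ -516.53 - 75.214*I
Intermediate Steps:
l(U, g) = 298 (l(U, g) = 4 + 294 = 298)
G(N) = -45/(78 + √(-71 + N)) (G(N) = (91 - 136)/(78 + √(-71 + N)) = -45/(78 + √(-71 + N)))
l(-255, 61)/G(-58) = 298/((-45/(78 + √(-71 - 58)))) = 298/((-45/(78 + √(-129)))) = 298/((-45/(78 + I*√129))) = 298*(-26/15 - I*√129/45) = -7748/15 - 298*I*√129/45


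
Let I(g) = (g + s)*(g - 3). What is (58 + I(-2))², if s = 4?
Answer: 2304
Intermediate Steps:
I(g) = (-3 + g)*(4 + g) (I(g) = (g + 4)*(g - 3) = (4 + g)*(-3 + g) = (-3 + g)*(4 + g))
(58 + I(-2))² = (58 + (-12 - 2 + (-2)²))² = (58 + (-12 - 2 + 4))² = (58 - 10)² = 48² = 2304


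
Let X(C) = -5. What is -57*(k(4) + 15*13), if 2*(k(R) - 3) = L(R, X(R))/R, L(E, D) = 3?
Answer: -90459/8 ≈ -11307.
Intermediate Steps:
k(R) = 3 + 3/(2*R) (k(R) = 3 + (3/R)/2 = 3 + 3/(2*R))
-57*(k(4) + 15*13) = -57*((3 + (3/2)/4) + 15*13) = -57*((3 + (3/2)*(¼)) + 195) = -57*((3 + 3/8) + 195) = -57*(27/8 + 195) = -57*1587/8 = -90459/8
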